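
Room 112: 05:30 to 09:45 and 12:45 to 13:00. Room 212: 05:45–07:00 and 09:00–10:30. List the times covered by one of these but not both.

05:30–05:45, 07:00–09:00, 09:45–10:30, 12:45–13:00

A but not B: 05:30–05:45, 07:00–09:00, 12:45–13:00.
B but not A: 09:45–10:30.
Combining gives A △ B.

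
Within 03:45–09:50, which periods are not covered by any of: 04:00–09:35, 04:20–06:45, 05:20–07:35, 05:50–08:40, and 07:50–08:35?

After merging, the occupied span is 04:00–09:35.
Gaps within 03:45–09:50: 03:45–04:00, 09:35–09:50.

03:45–04:00, 09:35–09:50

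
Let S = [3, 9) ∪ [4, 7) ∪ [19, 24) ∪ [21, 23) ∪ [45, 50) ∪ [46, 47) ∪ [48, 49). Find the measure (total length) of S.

Merged: [3, 9), [19, 24), [45, 50).
Lengths: 6 + 5 + 5 = 16.

16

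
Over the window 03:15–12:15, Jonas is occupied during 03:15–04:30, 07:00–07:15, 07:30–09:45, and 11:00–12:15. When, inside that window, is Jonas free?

After merging, the occupied span is 03:15–04:30, 07:00–07:15, 07:30–09:45, 11:00–12:15.
Uncovered inside 03:15–12:15: 04:30–07:00, 07:15–07:30, 09:45–11:00.

04:30–07:00, 07:15–07:30, 09:45–11:00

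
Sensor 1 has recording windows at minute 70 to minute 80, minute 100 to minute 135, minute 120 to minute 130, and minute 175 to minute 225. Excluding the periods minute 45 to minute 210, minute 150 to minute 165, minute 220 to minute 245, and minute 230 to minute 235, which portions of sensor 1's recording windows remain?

Merge the first list: minute 70 to minute 80, minute 100 to minute 135, minute 175 to minute 225.
Merge the second list: minute 45 to minute 210, minute 220 to minute 245.
minute 70 to minute 80: fully covered by B → removed.
minute 100 to minute 135: fully covered by B → removed.
minute 175 to minute 225 minus B → minute 210 to minute 220.

minute 210 to minute 220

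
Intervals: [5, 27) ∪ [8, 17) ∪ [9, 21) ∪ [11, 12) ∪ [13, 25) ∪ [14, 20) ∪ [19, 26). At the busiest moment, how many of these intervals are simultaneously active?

At 14, 5 of the intervals are simultaneously active.
No point has more.

5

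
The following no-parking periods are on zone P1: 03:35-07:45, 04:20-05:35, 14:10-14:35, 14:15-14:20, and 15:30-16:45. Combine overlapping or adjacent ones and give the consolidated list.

03:35–07:45, 14:10–14:35, 15:30–16:45

04:20–05:35 overlaps/touches 03:35–07:45 → extend to 03:35–07:45.
14:10–14:35 is disjoint → start new block.
14:15–14:20 overlaps/touches 14:10–14:35 → extend to 14:10–14:35.
15:30–16:45 is disjoint → start new block.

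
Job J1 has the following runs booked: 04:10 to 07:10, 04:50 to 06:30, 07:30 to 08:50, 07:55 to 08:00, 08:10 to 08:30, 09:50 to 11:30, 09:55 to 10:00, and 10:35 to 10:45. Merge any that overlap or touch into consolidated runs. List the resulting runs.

04:10–07:10, 07:30–08:50, 09:50–11:30

04:50–06:30 overlaps/touches 04:10–07:10 → extend to 04:10–07:10.
07:30–08:50 is disjoint → start new block.
07:55–08:00 overlaps/touches 07:30–08:50 → extend to 07:30–08:50.
08:10–08:30 overlaps/touches 07:30–08:50 → extend to 07:30–08:50.
09:50–11:30 is disjoint → start new block.
09:55–10:00 overlaps/touches 09:50–11:30 → extend to 09:50–11:30.
10:35–10:45 overlaps/touches 09:50–11:30 → extend to 09:50–11:30.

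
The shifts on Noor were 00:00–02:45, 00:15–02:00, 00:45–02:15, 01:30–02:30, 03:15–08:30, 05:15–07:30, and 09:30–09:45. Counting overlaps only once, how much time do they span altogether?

8 h 15 min

Merged: 00:00–02:45, 03:15–08:30, 09:30–09:45.
Lengths: 2 h 45 min + 5 h 15 min + 15 min = 8 h 15 min.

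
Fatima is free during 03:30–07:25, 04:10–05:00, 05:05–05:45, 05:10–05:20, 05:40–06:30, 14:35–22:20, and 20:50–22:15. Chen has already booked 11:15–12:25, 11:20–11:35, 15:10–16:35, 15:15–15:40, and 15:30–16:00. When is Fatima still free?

03:30–07:25, 14:35–15:10, 16:35–22:20

A, merged: 03:30–07:25, 14:35–22:20.
B, merged: 11:15–12:25, 15:10–16:35.
03:30–07:25: no B overlap → unchanged.
14:35–22:20 minus B → 14:35–15:10, 16:35–22:20.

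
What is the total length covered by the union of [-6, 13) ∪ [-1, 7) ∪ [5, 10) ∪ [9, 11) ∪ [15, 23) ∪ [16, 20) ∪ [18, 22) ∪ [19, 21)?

Merged: [-6, 13), [15, 23).
Lengths: 19 + 8 = 27.

27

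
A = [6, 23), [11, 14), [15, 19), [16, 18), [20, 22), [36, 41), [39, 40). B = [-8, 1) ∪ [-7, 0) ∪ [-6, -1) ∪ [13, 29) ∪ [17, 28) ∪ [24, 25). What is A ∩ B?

Merge the first list: [6, 23), [36, 41).
Merge the second list: [-8, 1), [13, 29).
[6, 23) ∩ B → [13, 23).
[36, 41) meets no B interval.

[13, 23)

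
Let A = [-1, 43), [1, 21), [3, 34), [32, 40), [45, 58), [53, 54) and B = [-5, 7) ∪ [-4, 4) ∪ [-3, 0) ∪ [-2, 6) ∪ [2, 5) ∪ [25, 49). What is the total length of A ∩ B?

Merge the first list: [-1, 43), [45, 58).
Merge the second list: [-5, 7), [25, 49).
A ∩ B = [-1, 7), [25, 43), [45, 49).
Total: 8 + 18 + 4 = 30.

30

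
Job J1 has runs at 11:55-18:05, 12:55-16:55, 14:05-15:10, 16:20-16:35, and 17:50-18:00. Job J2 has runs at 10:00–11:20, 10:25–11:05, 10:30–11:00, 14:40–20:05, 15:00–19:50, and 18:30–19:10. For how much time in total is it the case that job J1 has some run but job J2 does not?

Merge the first list: 11:55–18:05.
Merge the second list: 10:00–11:20, 14:40–20:05.
A \ B = 11:55–14:40.
Total: 2 h 45 min.

2 h 45 min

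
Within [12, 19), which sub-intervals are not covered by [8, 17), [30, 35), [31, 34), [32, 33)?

[17, 19)

The merged coverage is [8, 17), [30, 35).
Complement within [12, 19): [17, 19).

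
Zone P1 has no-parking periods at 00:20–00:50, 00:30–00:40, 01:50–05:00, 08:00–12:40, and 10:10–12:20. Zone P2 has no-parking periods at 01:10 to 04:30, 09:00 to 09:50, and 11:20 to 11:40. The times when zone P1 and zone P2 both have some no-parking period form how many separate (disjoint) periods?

A, merged: 00:20–00:50, 01:50–05:00, 08:00–12:40.
A ∩ B = 01:50–04:30, 09:00–09:50, 11:20–11:40.
That is 3 disjoint pieces.

3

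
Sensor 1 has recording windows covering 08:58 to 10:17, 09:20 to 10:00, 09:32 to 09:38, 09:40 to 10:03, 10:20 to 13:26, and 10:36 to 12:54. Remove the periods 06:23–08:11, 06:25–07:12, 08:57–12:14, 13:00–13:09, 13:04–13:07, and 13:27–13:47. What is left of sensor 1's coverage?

12:14–13:00, 13:09–13:26

A, merged: 08:58–10:17, 10:20–13:26.
B, merged: 06:23–08:11, 08:57–12:14, 13:00–13:09, 13:27–13:47.
08:58–10:17: fully covered by B → removed.
10:20–13:26 minus B → 12:14–13:00, 13:09–13:26.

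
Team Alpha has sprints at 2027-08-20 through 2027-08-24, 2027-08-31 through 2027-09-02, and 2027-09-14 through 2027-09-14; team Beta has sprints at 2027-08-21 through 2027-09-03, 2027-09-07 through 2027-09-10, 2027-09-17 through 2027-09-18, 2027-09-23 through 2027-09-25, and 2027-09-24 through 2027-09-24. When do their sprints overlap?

B, merged: 2027-08-21 through 2027-09-03, 2027-09-07 through 2027-09-10, 2027-09-17 through 2027-09-18, 2027-09-23 through 2027-09-25.
2027-08-20 through 2027-08-24 meets the second set on 2027-08-21 through 2027-08-24.
2027-08-31 through 2027-09-02 meets the second set on 2027-08-31 through 2027-09-02.
2027-09-14 through 2027-09-14: no overlap with the second set.

2027-08-21 through 2027-08-24, 2027-08-31 through 2027-09-02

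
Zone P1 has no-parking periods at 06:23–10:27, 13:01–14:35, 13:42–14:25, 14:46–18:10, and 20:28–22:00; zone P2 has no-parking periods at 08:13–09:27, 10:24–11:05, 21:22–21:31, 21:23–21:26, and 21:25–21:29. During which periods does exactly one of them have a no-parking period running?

06:23-08:13, 09:27-10:24, 10:27-11:05, 13:01-14:35, 14:46-18:10, 20:28-21:22, 21:31-22:00

A, merged: 06:23-10:27, 13:01-14:35, 14:46-18:10, 20:28-22:00.
B, merged: 08:13-09:27, 10:24-11:05, 21:22-21:31.
A but not B: 06:23-08:13, 09:27-10:24, 13:01-14:35, 14:46-18:10, 20:28-21:22, 21:31-22:00.
B but not A: 10:27-11:05.
Combining gives A △ B.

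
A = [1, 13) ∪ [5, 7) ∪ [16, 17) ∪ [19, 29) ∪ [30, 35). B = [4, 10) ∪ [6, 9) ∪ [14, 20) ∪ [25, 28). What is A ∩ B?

Merge the first list: [1, 13), [16, 17), [19, 29), [30, 35).
Merge the second list: [4, 10), [14, 20), [25, 28).
[1, 13) ∩ B → [4, 10).
[16, 17) ∩ B → [16, 17).
[19, 29) ∩ B → [19, 20), [25, 28).
[30, 35) meets no B interval.

[4, 10) ∪ [16, 17) ∪ [19, 20) ∪ [25, 28)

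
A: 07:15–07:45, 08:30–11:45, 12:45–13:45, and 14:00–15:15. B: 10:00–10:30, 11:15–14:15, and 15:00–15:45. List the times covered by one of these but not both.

A \ B = 07:15-07:45, 08:30-10:00, 10:30-11:15, 14:15-15:00.
B \ A = 11:45-12:45, 13:45-14:00, 15:15-15:45.
Union of the two gives the symmetric difference.

07:15-07:45, 08:30-10:00, 10:30-11:15, 11:45-12:45, 13:45-14:00, 14:15-15:00, 15:15-15:45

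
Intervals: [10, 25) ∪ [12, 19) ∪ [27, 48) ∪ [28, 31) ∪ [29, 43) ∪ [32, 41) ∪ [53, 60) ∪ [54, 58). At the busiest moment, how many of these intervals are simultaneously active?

Walk the sorted start/end points keeping a running depth.
The depth first hits 3 at 29.

3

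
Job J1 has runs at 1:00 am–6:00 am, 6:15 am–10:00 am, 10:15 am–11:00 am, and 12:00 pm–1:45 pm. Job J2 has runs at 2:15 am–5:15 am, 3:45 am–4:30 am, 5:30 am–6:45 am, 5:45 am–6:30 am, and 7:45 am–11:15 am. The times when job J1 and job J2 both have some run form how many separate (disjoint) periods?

Merge the second list: 2:15 am–5:15 am, 5:30 am–6:45 am, 7:45 am–11:15 am.
A ∩ B = 2:15 am–5:15 am, 5:30 am–6:00 am, 6:15 am–6:45 am, 7:45 am–10:00 am, 10:15 am–11:00 am.
That is 5 disjoint pieces.

5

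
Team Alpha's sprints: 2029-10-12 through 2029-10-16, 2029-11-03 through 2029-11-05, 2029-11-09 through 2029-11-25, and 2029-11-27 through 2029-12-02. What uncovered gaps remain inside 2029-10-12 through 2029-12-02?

2029-10-17 through 2029-11-02, 2029-11-06 through 2029-11-08, 2029-11-26 through 2029-11-26

The merged coverage is 2029-10-12 through 2029-10-16, 2029-11-03 through 2029-11-05, 2029-11-09 through 2029-11-25, 2029-11-27 through 2029-12-02.
Complement within 2029-10-12 through 2029-12-02: 2029-10-17 through 2029-11-02, 2029-11-06 through 2029-11-08, 2029-11-26 through 2029-11-26.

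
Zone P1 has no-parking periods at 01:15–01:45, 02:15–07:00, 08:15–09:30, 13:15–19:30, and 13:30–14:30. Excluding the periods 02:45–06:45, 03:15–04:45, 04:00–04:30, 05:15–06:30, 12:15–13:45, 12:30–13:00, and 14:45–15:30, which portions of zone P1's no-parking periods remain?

Merge the first list: 01:15-01:45, 02:15-07:00, 08:15-09:30, 13:15-19:30.
Merge the second list: 02:45-06:45, 12:15-13:45, 14:45-15:30.
01:15-01:45 is untouched.
02:15-07:00 with B removed leaves 02:15-02:45, 06:45-07:00.
08:15-09:30 is untouched.
13:15-19:30 with B removed leaves 13:45-14:45, 15:30-19:30.

01:15-01:45, 02:15-02:45, 06:45-07:00, 08:15-09:30, 13:45-14:45, 15:30-19:30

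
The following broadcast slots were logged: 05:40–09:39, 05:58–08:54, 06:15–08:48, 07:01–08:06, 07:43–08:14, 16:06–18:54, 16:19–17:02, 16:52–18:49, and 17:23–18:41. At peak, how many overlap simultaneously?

At 07:43, 5 of the intervals are simultaneously active.
No point has more.

5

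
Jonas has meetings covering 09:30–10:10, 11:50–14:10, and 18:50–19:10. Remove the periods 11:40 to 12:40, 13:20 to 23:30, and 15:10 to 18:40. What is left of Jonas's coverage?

09:30–10:10, 12:40–13:20

B, merged: 11:40–12:40, 13:20–23:30.
09:30–10:10 is untouched.
11:50–14:10 with B removed leaves 12:40–13:20.
18:50–19:10 lies entirely inside B → drops out.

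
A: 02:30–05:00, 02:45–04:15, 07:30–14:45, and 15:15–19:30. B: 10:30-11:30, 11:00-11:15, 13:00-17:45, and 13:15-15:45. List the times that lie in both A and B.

10:30-11:30, 13:00-14:45, 15:15-17:45

A, merged: 02:30-05:00, 07:30-14:45, 15:15-19:30.
B, merged: 10:30-11:30, 13:00-17:45.
02:30-05:00 meets no B interval.
07:30-14:45 ∩ B → 10:30-11:30, 13:00-14:45.
15:15-19:30 ∩ B → 15:15-17:45.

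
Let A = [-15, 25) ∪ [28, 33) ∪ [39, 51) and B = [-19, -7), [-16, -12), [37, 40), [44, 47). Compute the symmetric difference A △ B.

Merge the second list: [-19, -7), [37, 40), [44, 47).
A \ B = [-7, 25), [28, 33), [40, 44), [47, 51).
B \ A = [-19, -15), [37, 39).
Union of the two gives the symmetric difference.

[-19, -15) ∪ [-7, 25) ∪ [28, 33) ∪ [37, 39) ∪ [40, 44) ∪ [47, 51)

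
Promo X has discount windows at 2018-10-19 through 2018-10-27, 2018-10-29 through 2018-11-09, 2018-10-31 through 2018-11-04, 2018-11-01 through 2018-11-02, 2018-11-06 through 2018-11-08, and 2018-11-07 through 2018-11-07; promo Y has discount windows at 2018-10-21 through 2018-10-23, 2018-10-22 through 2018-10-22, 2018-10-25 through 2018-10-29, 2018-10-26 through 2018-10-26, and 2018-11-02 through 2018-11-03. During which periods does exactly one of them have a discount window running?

A, merged: 2018-10-19 through 2018-10-27, 2018-10-29 through 2018-11-09.
B, merged: 2018-10-21 through 2018-10-23, 2018-10-25 through 2018-10-29, 2018-11-02 through 2018-11-03.
A but not B: 2018-10-19 through 2018-10-20, 2018-10-24 through 2018-10-24, 2018-10-30 through 2018-11-01, 2018-11-04 through 2018-11-09.
B but not A: 2018-10-28 through 2018-10-28.
Combining gives A △ B.

2018-10-19 through 2018-10-20, 2018-10-24 through 2018-10-24, 2018-10-28 through 2018-10-28, 2018-10-30 through 2018-11-01, 2018-11-04 through 2018-11-09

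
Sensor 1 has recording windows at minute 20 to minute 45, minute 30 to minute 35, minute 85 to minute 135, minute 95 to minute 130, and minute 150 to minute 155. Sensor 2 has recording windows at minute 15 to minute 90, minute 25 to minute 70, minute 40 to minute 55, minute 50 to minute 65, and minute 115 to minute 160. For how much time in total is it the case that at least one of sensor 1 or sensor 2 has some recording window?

145 minutes

First set merges to minute 20 to minute 45, minute 85 to minute 135, minute 150 to minute 155.
Second set merges to minute 15 to minute 90, minute 115 to minute 160.
A ∪ B = minute 15 to minute 160.
Total: 145 minutes.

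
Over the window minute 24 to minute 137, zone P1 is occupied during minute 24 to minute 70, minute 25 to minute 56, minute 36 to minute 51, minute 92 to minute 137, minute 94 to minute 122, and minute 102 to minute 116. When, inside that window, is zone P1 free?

The merged coverage is minute 24 to minute 70, minute 92 to minute 137.
Gaps within minute 24 to minute 137: minute 70 to minute 92.

minute 70 to minute 92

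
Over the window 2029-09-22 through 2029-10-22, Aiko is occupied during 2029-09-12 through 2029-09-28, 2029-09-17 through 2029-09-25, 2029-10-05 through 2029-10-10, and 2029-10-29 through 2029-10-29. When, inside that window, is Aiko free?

After merging, the occupied span is 2029-09-12 through 2029-09-28, 2029-10-05 through 2029-10-10, 2029-10-29 through 2029-10-29.
Complement within 2029-09-22 through 2029-10-22: 2029-09-29 through 2029-10-04, 2029-10-11 through 2029-10-22.

2029-09-29 through 2029-10-04, 2029-10-11 through 2029-10-22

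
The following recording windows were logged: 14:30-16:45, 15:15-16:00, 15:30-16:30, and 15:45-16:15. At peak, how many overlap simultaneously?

4

Sweep endpoints in order; track running count of active intervals.
Peak of 4 reached at 15:45.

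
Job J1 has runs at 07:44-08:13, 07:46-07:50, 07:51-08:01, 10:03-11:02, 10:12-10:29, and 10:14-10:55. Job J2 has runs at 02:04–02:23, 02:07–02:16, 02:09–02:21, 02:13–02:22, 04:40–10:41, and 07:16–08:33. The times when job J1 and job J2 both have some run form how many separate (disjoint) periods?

First set merges to 07:44–08:13, 10:03–11:02.
Second set merges to 02:04–02:23, 04:40–10:41.
A ∩ B = 07:44–08:13, 10:03–10:41.
That is 2 disjoint pieces.

2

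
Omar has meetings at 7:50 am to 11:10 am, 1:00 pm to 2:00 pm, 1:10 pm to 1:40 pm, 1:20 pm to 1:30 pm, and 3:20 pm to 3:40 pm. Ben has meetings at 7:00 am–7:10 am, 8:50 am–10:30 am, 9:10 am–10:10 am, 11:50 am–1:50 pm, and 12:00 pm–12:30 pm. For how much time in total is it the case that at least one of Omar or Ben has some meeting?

6 h

Merge the first list: 7:50 am-11:10 am, 1:00 pm-2:00 pm, 3:20 pm-3:40 pm.
Merge the second list: 7:00 am-7:10 am, 8:50 am-10:30 am, 11:50 am-1:50 pm.
A ∪ B = 7:00 am-7:10 am, 7:50 am-11:10 am, 11:50 am-2:00 pm, 3:20 pm-3:40 pm.
Total: 10 min + 3 h 20 min + 2 h 10 min + 20 min = 6 h.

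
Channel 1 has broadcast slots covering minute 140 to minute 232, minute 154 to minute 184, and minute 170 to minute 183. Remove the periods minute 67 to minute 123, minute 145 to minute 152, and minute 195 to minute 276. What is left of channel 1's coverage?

minute 140 to minute 145, minute 152 to minute 195

A, merged: minute 140 to minute 232.
minute 140 to minute 232 with B removed leaves minute 140 to minute 145, minute 152 to minute 195.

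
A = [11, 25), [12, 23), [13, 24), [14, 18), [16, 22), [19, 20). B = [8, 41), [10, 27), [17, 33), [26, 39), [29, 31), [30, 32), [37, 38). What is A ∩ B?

[11, 25)

A, merged: [11, 25).
B, merged: [8, 41).
[11, 25) overlaps B on [11, 25).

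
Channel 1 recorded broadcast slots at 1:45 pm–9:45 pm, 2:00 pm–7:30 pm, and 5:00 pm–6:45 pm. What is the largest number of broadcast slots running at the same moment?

3

At 5:00 pm, 3 of the intervals are simultaneously active.
No point has more.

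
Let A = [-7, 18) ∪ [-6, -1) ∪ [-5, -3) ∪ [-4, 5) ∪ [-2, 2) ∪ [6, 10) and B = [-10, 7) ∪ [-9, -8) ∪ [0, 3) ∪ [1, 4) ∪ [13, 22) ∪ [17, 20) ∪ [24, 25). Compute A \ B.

A, merged: [-7, 18).
B, merged: [-10, 7), [13, 22), [24, 25).
[-7, 18) with B removed leaves [7, 13).

[7, 13)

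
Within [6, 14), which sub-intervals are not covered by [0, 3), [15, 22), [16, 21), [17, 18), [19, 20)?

After merging, the occupied span is [0, 3), [15, 22).
Complement within [6, 14): [6, 14).

[6, 14)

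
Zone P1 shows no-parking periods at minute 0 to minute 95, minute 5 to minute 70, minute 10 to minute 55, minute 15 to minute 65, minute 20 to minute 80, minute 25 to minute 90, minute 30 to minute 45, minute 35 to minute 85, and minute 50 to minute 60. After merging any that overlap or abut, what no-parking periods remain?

minute 0 to minute 95

minute 5 to minute 70 overlaps/touches minute 0 to minute 95 → extend to minute 0 to minute 95.
minute 10 to minute 55 overlaps/touches minute 0 to minute 95 → extend to minute 0 to minute 95.
minute 15 to minute 65 overlaps/touches minute 0 to minute 95 → extend to minute 0 to minute 95.
minute 20 to minute 80 overlaps/touches minute 0 to minute 95 → extend to minute 0 to minute 95.
minute 25 to minute 90 overlaps/touches minute 0 to minute 95 → extend to minute 0 to minute 95.
minute 30 to minute 45 overlaps/touches minute 0 to minute 95 → extend to minute 0 to minute 95.
minute 35 to minute 85 overlaps/touches minute 0 to minute 95 → extend to minute 0 to minute 95.
minute 50 to minute 60 overlaps/touches minute 0 to minute 95 → extend to minute 0 to minute 95.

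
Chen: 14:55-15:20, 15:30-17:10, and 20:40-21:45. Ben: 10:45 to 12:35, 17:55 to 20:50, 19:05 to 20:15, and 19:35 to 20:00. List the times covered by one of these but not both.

Merge the second list: 10:45–12:35, 17:55–20:50.
A \ B = 14:55–15:20, 15:30–17:10, 20:50–21:45.
B \ A = 10:45–12:35, 17:55–20:40.
Union of the two gives the symmetric difference.

10:45–12:35, 14:55–15:20, 15:30–17:10, 17:55–20:40, 20:50–21:45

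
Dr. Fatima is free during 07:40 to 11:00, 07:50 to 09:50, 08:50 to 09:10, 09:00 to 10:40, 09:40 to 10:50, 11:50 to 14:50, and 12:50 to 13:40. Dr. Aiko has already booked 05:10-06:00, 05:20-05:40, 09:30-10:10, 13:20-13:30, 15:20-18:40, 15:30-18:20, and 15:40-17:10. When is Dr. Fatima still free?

07:40–09:30, 10:10–11:00, 11:50–13:20, 13:30–14:50

Merge the first list: 07:40–11:00, 11:50–14:50.
Merge the second list: 05:10–06:00, 09:30–10:10, 13:20–13:30, 15:20–18:40.
07:40–11:00 \ B = 07:40–09:30, 10:10–11:00.
11:50–14:50 \ B = 11:50–13:20, 13:30–14:50.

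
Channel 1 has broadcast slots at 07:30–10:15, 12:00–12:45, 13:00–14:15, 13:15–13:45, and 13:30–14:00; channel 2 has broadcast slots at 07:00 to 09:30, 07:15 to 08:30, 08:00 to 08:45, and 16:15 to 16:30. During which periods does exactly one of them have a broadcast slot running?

First set merges to 07:30–10:15, 12:00–12:45, 13:00–14:15.
Second set merges to 07:00–09:30, 16:15–16:30.
Only in the first: 09:30–10:15, 12:00–12:45, 13:00–14:15.
Only in the second: 07:00–07:30, 16:15–16:30.
Together these are the periods covered by exactly one.

07:00–07:30, 09:30–10:15, 12:00–12:45, 13:00–14:15, 16:15–16:30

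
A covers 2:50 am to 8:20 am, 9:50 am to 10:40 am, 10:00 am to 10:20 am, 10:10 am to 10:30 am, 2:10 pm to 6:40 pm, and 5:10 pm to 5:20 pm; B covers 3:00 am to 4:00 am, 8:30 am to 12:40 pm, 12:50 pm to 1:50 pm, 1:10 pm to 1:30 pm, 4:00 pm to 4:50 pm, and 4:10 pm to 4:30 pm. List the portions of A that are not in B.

Merge the first list: 2:50 am-8:20 am, 9:50 am-10:40 am, 2:10 pm-6:40 pm.
Merge the second list: 3:00 am-4:00 am, 8:30 am-12:40 pm, 12:50 pm-1:50 pm, 4:00 pm-4:50 pm.
2:50 am-8:20 am with B removed leaves 2:50 am-3:00 am, 4:00 am-8:20 am.
9:50 am-10:40 am lies entirely inside B → drops out.
2:10 pm-6:40 pm with B removed leaves 2:10 pm-4:00 pm, 4:50 pm-6:40 pm.

2:50 am-3:00 am, 4:00 am-8:20 am, 2:10 pm-4:00 pm, 4:50 pm-6:40 pm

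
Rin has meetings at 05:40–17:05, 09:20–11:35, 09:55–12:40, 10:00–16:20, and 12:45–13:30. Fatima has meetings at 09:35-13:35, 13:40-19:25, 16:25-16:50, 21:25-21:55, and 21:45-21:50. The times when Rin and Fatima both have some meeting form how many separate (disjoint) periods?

First set merges to 05:40–17:05.
Second set merges to 09:35–13:35, 13:40–19:25, 21:25–21:55.
A ∩ B = 09:35–13:35, 13:40–17:05.
That is 2 disjoint pieces.

2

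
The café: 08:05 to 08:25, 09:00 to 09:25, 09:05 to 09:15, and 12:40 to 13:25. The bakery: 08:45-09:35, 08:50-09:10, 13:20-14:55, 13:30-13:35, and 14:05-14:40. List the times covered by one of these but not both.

08:05-08:25, 08:45-09:00, 09:25-09:35, 12:40-13:20, 13:25-14:55

A, merged: 08:05-08:25, 09:00-09:25, 12:40-13:25.
B, merged: 08:45-09:35, 13:20-14:55.
A \ B = 08:05-08:25, 12:40-13:20.
B \ A = 08:45-09:00, 09:25-09:35, 13:25-14:55.
Union of the two gives the symmetric difference.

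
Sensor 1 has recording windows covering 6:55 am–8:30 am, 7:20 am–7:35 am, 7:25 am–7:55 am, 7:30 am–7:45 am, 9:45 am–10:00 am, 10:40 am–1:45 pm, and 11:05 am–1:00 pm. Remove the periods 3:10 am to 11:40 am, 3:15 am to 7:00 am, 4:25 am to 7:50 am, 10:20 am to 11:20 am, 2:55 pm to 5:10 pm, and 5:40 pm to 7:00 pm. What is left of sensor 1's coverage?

A, merged: 6:55 am–8:30 am, 9:45 am–10:00 am, 10:40 am–1:45 pm.
B, merged: 3:10 am–11:40 am, 2:55 pm–5:10 pm, 5:40 pm–7:00 pm.
6:55 am–8:30 am: fully covered by B → removed.
9:45 am–10:00 am: fully covered by B → removed.
10:40 am–1:45 pm minus B → 11:40 am–1:45 pm.

11:40 am–1:45 pm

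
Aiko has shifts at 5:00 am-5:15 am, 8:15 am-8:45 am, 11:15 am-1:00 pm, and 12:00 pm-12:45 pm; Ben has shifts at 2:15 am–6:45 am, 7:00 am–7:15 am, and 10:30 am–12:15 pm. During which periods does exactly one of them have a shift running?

First set merges to 5:00 am-5:15 am, 8:15 am-8:45 am, 11:15 am-1:00 pm.
Only in the first: 8:15 am-8:45 am, 12:15 pm-1:00 pm.
Only in the second: 2:15 am-5:00 am, 5:15 am-6:45 am, 7:00 am-7:15 am, 10:30 am-11:15 am.
Together these are the periods covered by exactly one.

2:15 am-5:00 am, 5:15 am-6:45 am, 7:00 am-7:15 am, 8:15 am-8:45 am, 10:30 am-11:15 am, 12:15 pm-1:00 pm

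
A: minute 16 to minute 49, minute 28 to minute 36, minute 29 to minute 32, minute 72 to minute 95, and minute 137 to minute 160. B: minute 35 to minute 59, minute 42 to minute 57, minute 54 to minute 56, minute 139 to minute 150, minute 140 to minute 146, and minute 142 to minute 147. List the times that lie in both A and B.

minute 35 to minute 49, minute 139 to minute 150

Merge the first list: minute 16 to minute 49, minute 72 to minute 95, minute 137 to minute 160.
Merge the second list: minute 35 to minute 59, minute 139 to minute 150.
minute 16 to minute 49 meets the second set on minute 35 to minute 49.
minute 72 to minute 95: no overlap with the second set.
minute 137 to minute 160 meets the second set on minute 139 to minute 150.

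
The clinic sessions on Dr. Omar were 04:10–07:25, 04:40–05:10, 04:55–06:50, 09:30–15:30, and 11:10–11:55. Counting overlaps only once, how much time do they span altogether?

9 h 15 min

Merged: 04:10–07:25, 09:30–15:30.
Lengths: 3 h 15 min + 6 h = 9 h 15 min.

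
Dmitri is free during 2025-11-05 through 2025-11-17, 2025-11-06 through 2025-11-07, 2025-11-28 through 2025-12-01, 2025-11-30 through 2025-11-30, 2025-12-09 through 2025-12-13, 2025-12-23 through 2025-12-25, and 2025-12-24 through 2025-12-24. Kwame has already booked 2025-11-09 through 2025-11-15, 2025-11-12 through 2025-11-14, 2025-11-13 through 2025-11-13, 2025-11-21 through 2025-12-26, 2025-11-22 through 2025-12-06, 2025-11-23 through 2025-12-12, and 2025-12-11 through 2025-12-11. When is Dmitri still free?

First set merges to 2025-11-05 through 2025-11-17, 2025-11-28 through 2025-12-01, 2025-12-09 through 2025-12-13, 2025-12-23 through 2025-12-25.
Second set merges to 2025-11-09 through 2025-11-15, 2025-11-21 through 2025-12-26.
2025-11-05 through 2025-11-17 \ B = 2025-11-05 through 2025-11-08, 2025-11-16 through 2025-11-17.
2025-11-28 through 2025-12-01: entirely removed.
2025-12-09 through 2025-12-13: entirely removed.
2025-12-23 through 2025-12-25: entirely removed.

2025-11-05 through 2025-11-08, 2025-11-16 through 2025-11-17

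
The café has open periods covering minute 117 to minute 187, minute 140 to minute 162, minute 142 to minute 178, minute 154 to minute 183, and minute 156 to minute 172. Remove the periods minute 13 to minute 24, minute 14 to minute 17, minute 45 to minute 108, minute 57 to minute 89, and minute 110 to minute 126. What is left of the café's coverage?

First set merges to minute 117 to minute 187.
Second set merges to minute 13 to minute 24, minute 45 to minute 108, minute 110 to minute 126.
minute 117 to minute 187 with B removed leaves minute 126 to minute 187.

minute 126 to minute 187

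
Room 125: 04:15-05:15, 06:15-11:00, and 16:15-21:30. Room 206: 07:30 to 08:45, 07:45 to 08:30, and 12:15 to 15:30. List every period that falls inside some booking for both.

Merge the second list: 07:30–08:45, 12:15–15:30.
04:15–05:15 falls entirely outside B.
06:15–11:00 overlaps B on 07:30–08:45.
16:15–21:30 falls entirely outside B.

07:30–08:45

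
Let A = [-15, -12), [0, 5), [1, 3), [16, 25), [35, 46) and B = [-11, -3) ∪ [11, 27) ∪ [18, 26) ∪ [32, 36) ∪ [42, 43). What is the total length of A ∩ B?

Merge the first list: [-15, -12), [0, 5), [16, 25), [35, 46).
Merge the second list: [-11, -3), [11, 27), [32, 36), [42, 43).
A ∩ B = [16, 25), [35, 36), [42, 43).
Total: 9 + 1 + 1 = 11.

11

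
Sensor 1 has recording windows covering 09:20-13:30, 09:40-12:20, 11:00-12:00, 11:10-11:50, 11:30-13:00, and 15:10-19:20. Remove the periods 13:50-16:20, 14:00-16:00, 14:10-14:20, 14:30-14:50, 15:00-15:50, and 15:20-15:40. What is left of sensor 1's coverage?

09:20–13:30, 16:20–19:20

First set merges to 09:20–13:30, 15:10–19:20.
Second set merges to 13:50–16:20.
09:20–13:30 is untouched.
15:10–19:20 with B removed leaves 16:20–19:20.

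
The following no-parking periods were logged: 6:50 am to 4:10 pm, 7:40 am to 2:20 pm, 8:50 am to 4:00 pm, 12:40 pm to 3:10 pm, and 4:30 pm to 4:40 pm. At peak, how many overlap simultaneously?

At 12:40 pm, 4 of the intervals are simultaneously active.
No point has more.

4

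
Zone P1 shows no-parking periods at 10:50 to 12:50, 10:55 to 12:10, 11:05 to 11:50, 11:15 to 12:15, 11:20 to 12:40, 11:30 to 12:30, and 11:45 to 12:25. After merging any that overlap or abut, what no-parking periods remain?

10:55–12:10 overlaps/touches 10:50–12:50 → extend to 10:50–12:50.
11:05–11:50 overlaps/touches 10:50–12:50 → extend to 10:50–12:50.
11:15–12:15 overlaps/touches 10:50–12:50 → extend to 10:50–12:50.
11:20–12:40 overlaps/touches 10:50–12:50 → extend to 10:50–12:50.
11:30–12:30 overlaps/touches 10:50–12:50 → extend to 10:50–12:50.
11:45–12:25 overlaps/touches 10:50–12:50 → extend to 10:50–12:50.

10:50–12:50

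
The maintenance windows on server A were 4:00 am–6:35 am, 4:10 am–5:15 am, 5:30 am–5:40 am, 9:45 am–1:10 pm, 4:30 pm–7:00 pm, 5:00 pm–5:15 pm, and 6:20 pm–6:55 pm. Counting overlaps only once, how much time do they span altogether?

8 h 30 min

Merged: 4:00 am-6:35 am, 9:45 am-1:10 pm, 4:30 pm-7:00 pm.
Lengths: 2 h 35 min + 3 h 25 min + 2 h 30 min = 8 h 30 min.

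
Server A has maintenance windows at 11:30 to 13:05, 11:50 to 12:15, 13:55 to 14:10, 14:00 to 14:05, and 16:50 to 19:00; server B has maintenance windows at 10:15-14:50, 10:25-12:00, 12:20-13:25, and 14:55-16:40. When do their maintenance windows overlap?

11:30–13:05, 13:55–14:10

A, merged: 11:30–13:05, 13:55–14:10, 16:50–19:00.
B, merged: 10:15–14:50, 14:55–16:40.
11:30–13:05 ∩ B → 11:30–13:05.
13:55–14:10 ∩ B → 13:55–14:10.
16:50–19:00 meets no B interval.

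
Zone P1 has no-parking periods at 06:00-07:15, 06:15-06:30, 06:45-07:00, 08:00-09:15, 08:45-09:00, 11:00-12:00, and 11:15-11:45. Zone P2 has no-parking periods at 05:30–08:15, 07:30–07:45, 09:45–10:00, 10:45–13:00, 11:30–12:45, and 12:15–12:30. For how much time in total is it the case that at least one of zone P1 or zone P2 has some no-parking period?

6 h 15 min

Merge the first list: 06:00–07:15, 08:00–09:15, 11:00–12:00.
Merge the second list: 05:30–08:15, 09:45–10:00, 10:45–13:00.
A ∪ B = 05:30–09:15, 09:45–10:00, 10:45–13:00.
Total: 3 h 45 min + 15 min + 2 h 15 min = 6 h 15 min.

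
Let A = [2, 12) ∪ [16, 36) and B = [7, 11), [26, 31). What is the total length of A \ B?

21

A \ B = [2, 7), [11, 12), [16, 26), [31, 36).
Total: 5 + 1 + 10 + 5 = 21.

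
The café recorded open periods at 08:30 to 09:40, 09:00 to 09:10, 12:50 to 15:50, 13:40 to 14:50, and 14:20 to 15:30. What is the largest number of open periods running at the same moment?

At 14:20, 3 of the intervals are simultaneously active.
No point has more.

3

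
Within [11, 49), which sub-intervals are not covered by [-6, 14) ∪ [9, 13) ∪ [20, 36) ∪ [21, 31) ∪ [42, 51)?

Covered (merged): [-6, 14), [20, 36), [42, 51).
Complement within [11, 49): [14, 20), [36, 42).

[14, 20) ∪ [36, 42)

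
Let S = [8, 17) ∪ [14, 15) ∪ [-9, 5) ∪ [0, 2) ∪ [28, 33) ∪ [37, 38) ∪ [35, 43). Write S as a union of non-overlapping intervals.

Sort by start: [-9, 5), [0, 2), [8, 17), [14, 15), [28, 33), [35, 43), [37, 38).
[0, 2) overlaps/touches [-9, 5) → extend to [-9, 5).
[8, 17) is disjoint → start new block.
[14, 15) overlaps/touches [8, 17) → extend to [8, 17).
[28, 33) is disjoint → start new block.
[35, 43) is disjoint → start new block.
[37, 38) overlaps/touches [35, 43) → extend to [35, 43).

[-9, 5) ∪ [8, 17) ∪ [28, 33) ∪ [35, 43)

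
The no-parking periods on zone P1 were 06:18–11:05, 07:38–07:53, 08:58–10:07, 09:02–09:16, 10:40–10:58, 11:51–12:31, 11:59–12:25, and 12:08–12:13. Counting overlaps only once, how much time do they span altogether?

5 h 27 min

Merged: 06:18–11:05, 11:51–12:31.
Lengths: 4 h 47 min + 40 min = 5 h 27 min.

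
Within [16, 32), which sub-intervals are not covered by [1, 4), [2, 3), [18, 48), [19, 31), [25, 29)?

[16, 18)

Covered (merged): [1, 4), [18, 48).
Uncovered inside [16, 32): [16, 18).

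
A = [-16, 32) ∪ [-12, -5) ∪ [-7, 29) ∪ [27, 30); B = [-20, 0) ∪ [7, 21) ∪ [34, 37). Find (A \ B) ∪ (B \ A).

[-20, -16) ∪ [0, 7) ∪ [21, 32) ∪ [34, 37)

First set merges to [-16, 32).
A \ B = [0, 7), [21, 32).
B \ A = [-20, -16), [34, 37).
Union of the two gives the symmetric difference.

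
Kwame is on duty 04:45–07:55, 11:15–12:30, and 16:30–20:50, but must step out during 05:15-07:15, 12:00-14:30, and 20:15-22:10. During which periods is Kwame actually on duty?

04:45–07:55 \ B = 04:45–05:15, 07:15–07:55.
11:15–12:30 \ B = 11:15–12:00.
16:30–20:50 \ B = 16:30–20:15.

04:45–05:15, 07:15–07:55, 11:15–12:00, 16:30–20:15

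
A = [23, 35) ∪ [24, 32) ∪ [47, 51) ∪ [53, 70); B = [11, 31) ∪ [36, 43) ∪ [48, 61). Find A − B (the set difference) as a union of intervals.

A, merged: [23, 35), [47, 51), [53, 70).
[23, 35) minus B → [31, 35).
[47, 51) minus B → [47, 48).
[53, 70) minus B → [61, 70).

[31, 35) ∪ [47, 48) ∪ [61, 70)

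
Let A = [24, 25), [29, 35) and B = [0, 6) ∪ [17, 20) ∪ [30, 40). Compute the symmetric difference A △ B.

[0, 6) ∪ [17, 20) ∪ [24, 25) ∪ [29, 30) ∪ [35, 40)

Only in the first: [24, 25), [29, 30).
Only in the second: [0, 6), [17, 20), [35, 40).
Together these are the periods covered by exactly one.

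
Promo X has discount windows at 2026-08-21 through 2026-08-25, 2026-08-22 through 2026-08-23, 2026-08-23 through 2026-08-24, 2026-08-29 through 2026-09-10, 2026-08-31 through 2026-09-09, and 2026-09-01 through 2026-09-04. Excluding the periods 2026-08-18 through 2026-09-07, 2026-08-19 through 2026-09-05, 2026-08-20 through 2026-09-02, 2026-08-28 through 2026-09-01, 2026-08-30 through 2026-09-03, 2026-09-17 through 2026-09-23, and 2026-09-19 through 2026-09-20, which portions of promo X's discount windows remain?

2026-09-08 through 2026-09-10

A, merged: 2026-08-21 through 2026-08-25, 2026-08-29 through 2026-09-10.
B, merged: 2026-08-18 through 2026-09-07, 2026-09-17 through 2026-09-23.
2026-08-21 through 2026-08-25: entirely removed.
2026-08-29 through 2026-09-10 \ B = 2026-09-08 through 2026-09-10.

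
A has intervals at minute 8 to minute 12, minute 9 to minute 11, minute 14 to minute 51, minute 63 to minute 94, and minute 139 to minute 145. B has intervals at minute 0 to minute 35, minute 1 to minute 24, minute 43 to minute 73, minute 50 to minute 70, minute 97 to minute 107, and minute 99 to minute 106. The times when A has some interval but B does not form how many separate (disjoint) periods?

3

First set merges to minute 8 to minute 12, minute 14 to minute 51, minute 63 to minute 94, minute 139 to minute 145.
Second set merges to minute 0 to minute 35, minute 43 to minute 73, minute 97 to minute 107.
A \ B = minute 35 to minute 43, minute 73 to minute 94, minute 139 to minute 145.
That is 3 disjoint pieces.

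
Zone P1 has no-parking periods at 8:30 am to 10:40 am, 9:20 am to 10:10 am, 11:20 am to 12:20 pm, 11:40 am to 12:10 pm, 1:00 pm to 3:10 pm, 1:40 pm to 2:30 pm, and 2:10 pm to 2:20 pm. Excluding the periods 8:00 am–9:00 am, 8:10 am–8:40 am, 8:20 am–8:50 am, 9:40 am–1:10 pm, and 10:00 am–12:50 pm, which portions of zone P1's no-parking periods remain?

A, merged: 8:30 am–10:40 am, 11:20 am–12:20 pm, 1:00 pm–3:10 pm.
B, merged: 8:00 am–9:00 am, 9:40 am–1:10 pm.
8:30 am–10:40 am \ B = 9:00 am–9:40 am.
11:20 am–12:20 pm: entirely removed.
1:00 pm–3:10 pm \ B = 1:10 pm–3:10 pm.

9:00 am–9:40 am, 1:10 pm–3:10 pm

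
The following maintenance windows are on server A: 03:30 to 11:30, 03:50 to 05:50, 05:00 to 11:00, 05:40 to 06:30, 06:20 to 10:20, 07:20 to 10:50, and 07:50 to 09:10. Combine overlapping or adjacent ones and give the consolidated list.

03:50–05:50 overlaps/touches 03:30–11:30 → extend to 03:30–11:30.
05:00–11:00 overlaps/touches 03:30–11:30 → extend to 03:30–11:30.
05:40–06:30 overlaps/touches 03:30–11:30 → extend to 03:30–11:30.
06:20–10:20 overlaps/touches 03:30–11:30 → extend to 03:30–11:30.
07:20–10:50 overlaps/touches 03:30–11:30 → extend to 03:30–11:30.
07:50–09:10 overlaps/touches 03:30–11:30 → extend to 03:30–11:30.

03:30–11:30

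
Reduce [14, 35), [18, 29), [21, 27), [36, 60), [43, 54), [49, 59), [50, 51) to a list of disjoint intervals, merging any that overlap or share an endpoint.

[18, 29) overlaps/touches [14, 35) → extend to [14, 35).
[21, 27) overlaps/touches [14, 35) → extend to [14, 35).
[36, 60) is disjoint → start new block.
[43, 54) overlaps/touches [36, 60) → extend to [36, 60).
[49, 59) overlaps/touches [36, 60) → extend to [36, 60).
[50, 51) overlaps/touches [36, 60) → extend to [36, 60).

[14, 35) ∪ [36, 60)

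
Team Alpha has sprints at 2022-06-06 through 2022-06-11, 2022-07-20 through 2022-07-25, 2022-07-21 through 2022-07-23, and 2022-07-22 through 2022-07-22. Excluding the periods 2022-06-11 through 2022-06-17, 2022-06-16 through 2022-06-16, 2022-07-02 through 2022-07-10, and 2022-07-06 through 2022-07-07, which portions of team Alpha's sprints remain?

Merge the first list: 2022-06-06 through 2022-06-11, 2022-07-20 through 2022-07-25.
Merge the second list: 2022-06-11 through 2022-06-17, 2022-07-02 through 2022-07-10.
2022-06-06 through 2022-06-11 with B removed leaves 2022-06-06 through 2022-06-10.
2022-07-20 through 2022-07-25 is untouched.

2022-06-06 through 2022-06-10, 2022-07-20 through 2022-07-25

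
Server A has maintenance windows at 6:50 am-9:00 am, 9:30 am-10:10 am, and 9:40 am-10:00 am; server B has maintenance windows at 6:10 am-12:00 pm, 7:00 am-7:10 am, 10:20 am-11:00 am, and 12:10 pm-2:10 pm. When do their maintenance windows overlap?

6:50 am-9:00 am, 9:30 am-10:10 am

First set merges to 6:50 am-9:00 am, 9:30 am-10:10 am.
Second set merges to 6:10 am-12:00 pm, 12:10 pm-2:10 pm.
6:50 am-9:00 am meets the second set on 6:50 am-9:00 am.
9:30 am-10:10 am meets the second set on 9:30 am-10:10 am.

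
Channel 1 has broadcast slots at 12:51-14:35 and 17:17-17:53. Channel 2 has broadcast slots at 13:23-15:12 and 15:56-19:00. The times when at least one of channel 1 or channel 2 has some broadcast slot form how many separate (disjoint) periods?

2

A ∪ B = 12:51–15:12, 15:56–19:00.
That is 2 disjoint pieces.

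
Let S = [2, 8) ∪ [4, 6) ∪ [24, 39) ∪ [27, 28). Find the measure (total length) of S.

21

Merged: [2, 8), [24, 39).
Lengths: 6 + 15 = 21.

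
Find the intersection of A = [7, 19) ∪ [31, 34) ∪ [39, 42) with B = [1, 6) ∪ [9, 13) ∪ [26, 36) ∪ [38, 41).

[7, 19) meets the second set on [9, 13).
[31, 34) meets the second set on [31, 34).
[39, 42) meets the second set on [39, 41).

[9, 13) ∪ [31, 34) ∪ [39, 41)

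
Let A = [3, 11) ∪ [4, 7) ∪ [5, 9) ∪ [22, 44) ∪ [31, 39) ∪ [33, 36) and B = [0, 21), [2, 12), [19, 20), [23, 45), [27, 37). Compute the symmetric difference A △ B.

[0, 3) ∪ [11, 21) ∪ [22, 23) ∪ [44, 45)

First set merges to [3, 11), [22, 44).
Second set merges to [0, 21), [23, 45).
A but not B: [22, 23).
B but not A: [0, 3), [11, 21), [44, 45).
Combining gives A △ B.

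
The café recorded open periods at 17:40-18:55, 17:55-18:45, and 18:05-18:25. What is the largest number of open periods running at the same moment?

3

Sweep endpoints in order; track running count of active intervals.
Peak of 3 reached at 18:05.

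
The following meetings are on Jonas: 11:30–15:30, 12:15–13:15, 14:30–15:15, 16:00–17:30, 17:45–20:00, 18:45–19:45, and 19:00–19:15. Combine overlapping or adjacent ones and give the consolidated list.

11:30–15:30, 16:00–17:30, 17:45–20:00

12:15–13:15 overlaps/touches 11:30–15:30 → extend to 11:30–15:30.
14:30–15:15 overlaps/touches 11:30–15:30 → extend to 11:30–15:30.
16:00–17:30 is disjoint → start new block.
17:45–20:00 is disjoint → start new block.
18:45–19:45 overlaps/touches 17:45–20:00 → extend to 17:45–20:00.
19:00–19:15 overlaps/touches 17:45–20:00 → extend to 17:45–20:00.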